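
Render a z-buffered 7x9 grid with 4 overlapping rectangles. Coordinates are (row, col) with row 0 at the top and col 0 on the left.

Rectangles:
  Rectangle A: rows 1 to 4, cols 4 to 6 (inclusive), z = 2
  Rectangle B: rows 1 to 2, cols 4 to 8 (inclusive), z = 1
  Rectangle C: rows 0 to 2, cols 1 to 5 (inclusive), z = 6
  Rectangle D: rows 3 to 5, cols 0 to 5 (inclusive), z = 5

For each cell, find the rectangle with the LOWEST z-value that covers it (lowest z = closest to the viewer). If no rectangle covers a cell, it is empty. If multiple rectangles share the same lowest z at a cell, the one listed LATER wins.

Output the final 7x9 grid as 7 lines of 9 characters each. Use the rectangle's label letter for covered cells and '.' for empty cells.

.CCCCC...
.CCCBBBBB
.CCCBBBBB
DDDDAAA..
DDDDAAA..
DDDDDD...
.........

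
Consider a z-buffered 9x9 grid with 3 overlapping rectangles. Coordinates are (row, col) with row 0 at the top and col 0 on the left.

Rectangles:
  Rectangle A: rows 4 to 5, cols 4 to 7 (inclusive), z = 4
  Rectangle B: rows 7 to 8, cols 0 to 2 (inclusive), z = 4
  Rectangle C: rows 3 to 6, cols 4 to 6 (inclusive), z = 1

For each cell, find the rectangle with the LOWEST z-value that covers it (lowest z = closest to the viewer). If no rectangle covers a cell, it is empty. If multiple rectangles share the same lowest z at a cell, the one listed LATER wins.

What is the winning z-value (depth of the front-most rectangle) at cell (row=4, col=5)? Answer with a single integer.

Check cell (4,5):
  A: rows 4-5 cols 4-7 z=4 -> covers; best now A (z=4)
  B: rows 7-8 cols 0-2 -> outside (row miss)
  C: rows 3-6 cols 4-6 z=1 -> covers; best now C (z=1)
Winner: C at z=1

Answer: 1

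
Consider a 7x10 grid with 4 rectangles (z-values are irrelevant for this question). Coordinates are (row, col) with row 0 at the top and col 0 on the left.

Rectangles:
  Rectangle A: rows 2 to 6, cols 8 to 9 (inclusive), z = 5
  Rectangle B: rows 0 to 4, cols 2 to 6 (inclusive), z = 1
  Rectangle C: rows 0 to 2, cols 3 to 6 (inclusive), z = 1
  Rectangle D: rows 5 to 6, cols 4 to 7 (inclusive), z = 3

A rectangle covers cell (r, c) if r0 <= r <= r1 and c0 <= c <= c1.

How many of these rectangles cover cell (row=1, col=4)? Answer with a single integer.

Check cell (1,4):
  A: rows 2-6 cols 8-9 -> outside (row miss)
  B: rows 0-4 cols 2-6 -> covers
  C: rows 0-2 cols 3-6 -> covers
  D: rows 5-6 cols 4-7 -> outside (row miss)
Count covering = 2

Answer: 2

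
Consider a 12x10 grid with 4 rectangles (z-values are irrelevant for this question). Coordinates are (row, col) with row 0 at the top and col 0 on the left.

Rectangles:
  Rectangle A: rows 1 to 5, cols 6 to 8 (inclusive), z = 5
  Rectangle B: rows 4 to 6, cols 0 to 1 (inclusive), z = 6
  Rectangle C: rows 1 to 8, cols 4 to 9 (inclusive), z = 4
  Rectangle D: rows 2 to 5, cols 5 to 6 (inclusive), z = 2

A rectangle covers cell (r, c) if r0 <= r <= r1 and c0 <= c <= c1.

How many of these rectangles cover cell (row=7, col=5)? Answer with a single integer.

Answer: 1

Derivation:
Check cell (7,5):
  A: rows 1-5 cols 6-8 -> outside (row miss)
  B: rows 4-6 cols 0-1 -> outside (row miss)
  C: rows 1-8 cols 4-9 -> covers
  D: rows 2-5 cols 5-6 -> outside (row miss)
Count covering = 1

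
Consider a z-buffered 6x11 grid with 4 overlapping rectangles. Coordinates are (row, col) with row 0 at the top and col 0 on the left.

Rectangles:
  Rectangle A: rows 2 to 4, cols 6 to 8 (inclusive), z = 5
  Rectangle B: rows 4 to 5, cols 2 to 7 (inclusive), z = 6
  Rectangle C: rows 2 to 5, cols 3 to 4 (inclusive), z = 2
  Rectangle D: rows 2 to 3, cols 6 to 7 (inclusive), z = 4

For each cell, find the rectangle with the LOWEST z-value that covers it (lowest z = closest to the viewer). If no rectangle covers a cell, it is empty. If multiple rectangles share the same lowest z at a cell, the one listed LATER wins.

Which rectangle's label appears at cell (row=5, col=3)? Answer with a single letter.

Check cell (5,3):
  A: rows 2-4 cols 6-8 -> outside (row miss)
  B: rows 4-5 cols 2-7 z=6 -> covers; best now B (z=6)
  C: rows 2-5 cols 3-4 z=2 -> covers; best now C (z=2)
  D: rows 2-3 cols 6-7 -> outside (row miss)
Winner: C at z=2

Answer: C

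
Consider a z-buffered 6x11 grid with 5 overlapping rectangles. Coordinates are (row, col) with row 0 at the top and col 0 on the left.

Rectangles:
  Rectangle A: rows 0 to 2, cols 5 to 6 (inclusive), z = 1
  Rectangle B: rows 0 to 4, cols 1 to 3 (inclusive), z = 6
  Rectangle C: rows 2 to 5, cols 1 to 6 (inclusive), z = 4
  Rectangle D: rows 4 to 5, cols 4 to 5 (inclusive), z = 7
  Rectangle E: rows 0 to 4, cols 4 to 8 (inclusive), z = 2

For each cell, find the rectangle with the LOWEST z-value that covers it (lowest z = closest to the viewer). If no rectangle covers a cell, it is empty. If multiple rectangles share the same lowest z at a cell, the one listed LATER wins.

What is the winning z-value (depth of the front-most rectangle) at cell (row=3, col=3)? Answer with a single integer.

Check cell (3,3):
  A: rows 0-2 cols 5-6 -> outside (row miss)
  B: rows 0-4 cols 1-3 z=6 -> covers; best now B (z=6)
  C: rows 2-5 cols 1-6 z=4 -> covers; best now C (z=4)
  D: rows 4-5 cols 4-5 -> outside (row miss)
  E: rows 0-4 cols 4-8 -> outside (col miss)
Winner: C at z=4

Answer: 4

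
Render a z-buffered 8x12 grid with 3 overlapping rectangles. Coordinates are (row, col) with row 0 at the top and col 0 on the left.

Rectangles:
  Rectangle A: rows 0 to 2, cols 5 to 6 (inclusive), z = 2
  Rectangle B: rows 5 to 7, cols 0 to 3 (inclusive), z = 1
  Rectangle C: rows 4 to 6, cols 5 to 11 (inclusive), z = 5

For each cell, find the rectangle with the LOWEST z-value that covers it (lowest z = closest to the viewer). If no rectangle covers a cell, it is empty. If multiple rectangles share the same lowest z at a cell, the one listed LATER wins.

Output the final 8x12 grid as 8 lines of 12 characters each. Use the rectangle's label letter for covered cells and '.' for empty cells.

.....AA.....
.....AA.....
.....AA.....
............
.....CCCCCCC
BBBB.CCCCCCC
BBBB.CCCCCCC
BBBB........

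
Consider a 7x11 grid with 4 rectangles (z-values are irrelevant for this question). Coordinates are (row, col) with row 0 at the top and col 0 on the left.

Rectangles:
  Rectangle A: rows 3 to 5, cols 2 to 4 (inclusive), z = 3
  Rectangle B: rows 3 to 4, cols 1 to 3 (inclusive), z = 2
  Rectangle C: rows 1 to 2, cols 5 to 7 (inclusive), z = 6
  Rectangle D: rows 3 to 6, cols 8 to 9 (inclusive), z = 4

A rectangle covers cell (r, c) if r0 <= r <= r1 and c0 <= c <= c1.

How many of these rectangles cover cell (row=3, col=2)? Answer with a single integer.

Check cell (3,2):
  A: rows 3-5 cols 2-4 -> covers
  B: rows 3-4 cols 1-3 -> covers
  C: rows 1-2 cols 5-7 -> outside (row miss)
  D: rows 3-6 cols 8-9 -> outside (col miss)
Count covering = 2

Answer: 2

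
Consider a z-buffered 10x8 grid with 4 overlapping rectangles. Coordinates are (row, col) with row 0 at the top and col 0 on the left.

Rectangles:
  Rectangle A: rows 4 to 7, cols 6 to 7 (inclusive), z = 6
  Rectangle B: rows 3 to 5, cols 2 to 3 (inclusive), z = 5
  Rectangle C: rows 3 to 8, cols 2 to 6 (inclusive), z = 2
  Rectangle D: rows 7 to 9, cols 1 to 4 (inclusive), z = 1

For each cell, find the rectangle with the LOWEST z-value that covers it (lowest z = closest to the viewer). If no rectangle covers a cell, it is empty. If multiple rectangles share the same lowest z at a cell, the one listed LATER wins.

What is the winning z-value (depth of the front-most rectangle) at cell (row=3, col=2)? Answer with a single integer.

Check cell (3,2):
  A: rows 4-7 cols 6-7 -> outside (row miss)
  B: rows 3-5 cols 2-3 z=5 -> covers; best now B (z=5)
  C: rows 3-8 cols 2-6 z=2 -> covers; best now C (z=2)
  D: rows 7-9 cols 1-4 -> outside (row miss)
Winner: C at z=2

Answer: 2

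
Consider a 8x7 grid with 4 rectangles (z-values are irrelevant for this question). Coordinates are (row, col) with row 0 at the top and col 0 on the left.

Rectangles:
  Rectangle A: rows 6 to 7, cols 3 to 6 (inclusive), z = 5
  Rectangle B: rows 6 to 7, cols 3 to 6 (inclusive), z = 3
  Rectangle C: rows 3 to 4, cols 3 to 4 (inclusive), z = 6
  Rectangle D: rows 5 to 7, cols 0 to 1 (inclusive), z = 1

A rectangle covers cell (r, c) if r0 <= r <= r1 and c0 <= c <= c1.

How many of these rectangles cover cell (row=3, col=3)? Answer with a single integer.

Check cell (3,3):
  A: rows 6-7 cols 3-6 -> outside (row miss)
  B: rows 6-7 cols 3-6 -> outside (row miss)
  C: rows 3-4 cols 3-4 -> covers
  D: rows 5-7 cols 0-1 -> outside (row miss)
Count covering = 1

Answer: 1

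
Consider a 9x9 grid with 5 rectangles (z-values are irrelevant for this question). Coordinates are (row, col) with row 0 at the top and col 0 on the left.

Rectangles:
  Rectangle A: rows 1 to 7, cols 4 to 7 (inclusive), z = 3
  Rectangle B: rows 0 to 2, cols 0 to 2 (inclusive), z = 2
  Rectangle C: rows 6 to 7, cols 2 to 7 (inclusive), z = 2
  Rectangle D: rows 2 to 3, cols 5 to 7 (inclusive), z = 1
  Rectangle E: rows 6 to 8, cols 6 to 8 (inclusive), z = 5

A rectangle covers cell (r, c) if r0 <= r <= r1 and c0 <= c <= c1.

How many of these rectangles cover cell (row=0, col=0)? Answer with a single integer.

Check cell (0,0):
  A: rows 1-7 cols 4-7 -> outside (row miss)
  B: rows 0-2 cols 0-2 -> covers
  C: rows 6-7 cols 2-7 -> outside (row miss)
  D: rows 2-3 cols 5-7 -> outside (row miss)
  E: rows 6-8 cols 6-8 -> outside (row miss)
Count covering = 1

Answer: 1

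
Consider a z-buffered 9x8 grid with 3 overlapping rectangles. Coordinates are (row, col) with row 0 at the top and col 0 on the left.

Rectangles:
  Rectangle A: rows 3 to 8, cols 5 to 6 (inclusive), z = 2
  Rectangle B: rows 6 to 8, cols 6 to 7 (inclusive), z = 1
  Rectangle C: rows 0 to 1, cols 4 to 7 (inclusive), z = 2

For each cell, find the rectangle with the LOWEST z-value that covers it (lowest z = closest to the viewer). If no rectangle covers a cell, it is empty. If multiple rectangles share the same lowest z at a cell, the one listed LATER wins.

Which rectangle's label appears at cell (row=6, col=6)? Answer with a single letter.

Answer: B

Derivation:
Check cell (6,6):
  A: rows 3-8 cols 5-6 z=2 -> covers; best now A (z=2)
  B: rows 6-8 cols 6-7 z=1 -> covers; best now B (z=1)
  C: rows 0-1 cols 4-7 -> outside (row miss)
Winner: B at z=1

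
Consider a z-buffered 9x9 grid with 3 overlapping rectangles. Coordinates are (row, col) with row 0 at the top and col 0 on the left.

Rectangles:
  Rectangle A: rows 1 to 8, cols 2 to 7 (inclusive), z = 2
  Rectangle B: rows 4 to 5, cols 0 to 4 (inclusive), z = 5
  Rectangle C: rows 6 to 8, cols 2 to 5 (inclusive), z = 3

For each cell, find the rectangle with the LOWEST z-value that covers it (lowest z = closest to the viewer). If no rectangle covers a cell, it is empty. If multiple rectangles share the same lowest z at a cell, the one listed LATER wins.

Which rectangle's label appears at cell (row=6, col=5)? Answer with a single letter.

Answer: A

Derivation:
Check cell (6,5):
  A: rows 1-8 cols 2-7 z=2 -> covers; best now A (z=2)
  B: rows 4-5 cols 0-4 -> outside (row miss)
  C: rows 6-8 cols 2-5 z=3 -> covers; best now A (z=2)
Winner: A at z=2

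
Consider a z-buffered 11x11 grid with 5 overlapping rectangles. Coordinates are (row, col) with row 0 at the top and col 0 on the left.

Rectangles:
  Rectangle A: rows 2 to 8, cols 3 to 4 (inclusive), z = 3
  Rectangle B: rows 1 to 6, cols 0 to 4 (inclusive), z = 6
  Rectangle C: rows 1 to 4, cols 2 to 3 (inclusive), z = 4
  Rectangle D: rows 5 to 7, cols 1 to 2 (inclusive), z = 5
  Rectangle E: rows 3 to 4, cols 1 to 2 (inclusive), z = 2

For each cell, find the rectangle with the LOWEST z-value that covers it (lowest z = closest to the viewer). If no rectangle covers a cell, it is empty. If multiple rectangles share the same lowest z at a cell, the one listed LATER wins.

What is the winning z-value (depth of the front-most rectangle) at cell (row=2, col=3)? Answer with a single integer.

Answer: 3

Derivation:
Check cell (2,3):
  A: rows 2-8 cols 3-4 z=3 -> covers; best now A (z=3)
  B: rows 1-6 cols 0-4 z=6 -> covers; best now A (z=3)
  C: rows 1-4 cols 2-3 z=4 -> covers; best now A (z=3)
  D: rows 5-7 cols 1-2 -> outside (row miss)
  E: rows 3-4 cols 1-2 -> outside (row miss)
Winner: A at z=3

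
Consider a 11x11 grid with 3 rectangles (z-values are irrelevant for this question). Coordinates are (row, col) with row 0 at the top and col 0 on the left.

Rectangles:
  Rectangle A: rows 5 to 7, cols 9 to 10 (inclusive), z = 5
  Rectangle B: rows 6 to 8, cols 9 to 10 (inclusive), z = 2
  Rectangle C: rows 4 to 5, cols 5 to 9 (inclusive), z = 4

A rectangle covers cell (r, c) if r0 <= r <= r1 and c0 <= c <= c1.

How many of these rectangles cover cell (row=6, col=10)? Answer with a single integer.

Answer: 2

Derivation:
Check cell (6,10):
  A: rows 5-7 cols 9-10 -> covers
  B: rows 6-8 cols 9-10 -> covers
  C: rows 4-5 cols 5-9 -> outside (row miss)
Count covering = 2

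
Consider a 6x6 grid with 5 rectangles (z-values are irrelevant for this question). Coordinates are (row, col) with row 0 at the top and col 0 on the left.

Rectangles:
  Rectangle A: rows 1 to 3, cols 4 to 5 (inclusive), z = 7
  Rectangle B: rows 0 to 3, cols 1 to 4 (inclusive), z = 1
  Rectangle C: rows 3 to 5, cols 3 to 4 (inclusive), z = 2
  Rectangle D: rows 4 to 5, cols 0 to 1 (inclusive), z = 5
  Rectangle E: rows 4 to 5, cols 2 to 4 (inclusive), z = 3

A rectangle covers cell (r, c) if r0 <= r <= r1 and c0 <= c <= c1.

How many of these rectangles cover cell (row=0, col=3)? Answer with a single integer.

Check cell (0,3):
  A: rows 1-3 cols 4-5 -> outside (row miss)
  B: rows 0-3 cols 1-4 -> covers
  C: rows 3-5 cols 3-4 -> outside (row miss)
  D: rows 4-5 cols 0-1 -> outside (row miss)
  E: rows 4-5 cols 2-4 -> outside (row miss)
Count covering = 1

Answer: 1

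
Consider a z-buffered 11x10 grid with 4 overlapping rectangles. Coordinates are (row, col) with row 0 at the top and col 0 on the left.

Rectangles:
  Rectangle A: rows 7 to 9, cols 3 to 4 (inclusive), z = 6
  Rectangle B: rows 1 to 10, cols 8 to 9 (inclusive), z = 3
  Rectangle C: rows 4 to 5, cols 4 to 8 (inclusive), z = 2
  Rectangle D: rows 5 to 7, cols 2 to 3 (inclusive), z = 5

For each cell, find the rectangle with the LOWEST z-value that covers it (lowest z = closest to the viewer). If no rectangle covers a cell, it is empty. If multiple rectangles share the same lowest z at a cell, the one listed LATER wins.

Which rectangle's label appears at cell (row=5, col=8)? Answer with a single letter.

Answer: C

Derivation:
Check cell (5,8):
  A: rows 7-9 cols 3-4 -> outside (row miss)
  B: rows 1-10 cols 8-9 z=3 -> covers; best now B (z=3)
  C: rows 4-5 cols 4-8 z=2 -> covers; best now C (z=2)
  D: rows 5-7 cols 2-3 -> outside (col miss)
Winner: C at z=2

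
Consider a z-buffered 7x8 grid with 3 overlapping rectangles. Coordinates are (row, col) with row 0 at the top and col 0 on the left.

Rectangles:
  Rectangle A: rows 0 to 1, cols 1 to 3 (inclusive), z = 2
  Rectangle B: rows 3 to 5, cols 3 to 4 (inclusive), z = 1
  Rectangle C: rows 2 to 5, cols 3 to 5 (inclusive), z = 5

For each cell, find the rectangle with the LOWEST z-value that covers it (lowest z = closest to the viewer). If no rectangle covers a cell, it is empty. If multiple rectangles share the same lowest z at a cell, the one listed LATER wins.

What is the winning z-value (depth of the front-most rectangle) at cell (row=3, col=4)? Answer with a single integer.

Check cell (3,4):
  A: rows 0-1 cols 1-3 -> outside (row miss)
  B: rows 3-5 cols 3-4 z=1 -> covers; best now B (z=1)
  C: rows 2-5 cols 3-5 z=5 -> covers; best now B (z=1)
Winner: B at z=1

Answer: 1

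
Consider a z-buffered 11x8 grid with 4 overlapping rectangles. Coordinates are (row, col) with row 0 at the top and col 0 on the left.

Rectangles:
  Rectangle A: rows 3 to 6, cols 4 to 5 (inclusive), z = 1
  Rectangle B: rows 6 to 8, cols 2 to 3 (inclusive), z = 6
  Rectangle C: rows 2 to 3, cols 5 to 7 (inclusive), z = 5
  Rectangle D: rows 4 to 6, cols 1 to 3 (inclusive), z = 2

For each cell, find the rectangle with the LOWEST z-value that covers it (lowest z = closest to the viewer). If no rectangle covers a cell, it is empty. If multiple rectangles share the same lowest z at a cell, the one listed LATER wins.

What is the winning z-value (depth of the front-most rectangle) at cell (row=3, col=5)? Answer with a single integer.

Answer: 1

Derivation:
Check cell (3,5):
  A: rows 3-6 cols 4-5 z=1 -> covers; best now A (z=1)
  B: rows 6-8 cols 2-3 -> outside (row miss)
  C: rows 2-3 cols 5-7 z=5 -> covers; best now A (z=1)
  D: rows 4-6 cols 1-3 -> outside (row miss)
Winner: A at z=1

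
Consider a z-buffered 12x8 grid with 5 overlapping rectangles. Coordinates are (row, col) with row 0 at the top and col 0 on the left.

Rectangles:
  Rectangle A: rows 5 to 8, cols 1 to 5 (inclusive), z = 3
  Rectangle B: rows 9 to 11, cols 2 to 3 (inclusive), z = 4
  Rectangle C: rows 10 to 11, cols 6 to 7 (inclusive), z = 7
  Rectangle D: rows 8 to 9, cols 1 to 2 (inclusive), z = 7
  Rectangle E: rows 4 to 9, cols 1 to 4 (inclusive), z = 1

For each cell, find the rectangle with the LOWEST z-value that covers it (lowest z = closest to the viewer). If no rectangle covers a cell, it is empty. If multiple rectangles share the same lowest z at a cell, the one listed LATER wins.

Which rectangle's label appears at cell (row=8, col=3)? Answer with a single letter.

Answer: E

Derivation:
Check cell (8,3):
  A: rows 5-8 cols 1-5 z=3 -> covers; best now A (z=3)
  B: rows 9-11 cols 2-3 -> outside (row miss)
  C: rows 10-11 cols 6-7 -> outside (row miss)
  D: rows 8-9 cols 1-2 -> outside (col miss)
  E: rows 4-9 cols 1-4 z=1 -> covers; best now E (z=1)
Winner: E at z=1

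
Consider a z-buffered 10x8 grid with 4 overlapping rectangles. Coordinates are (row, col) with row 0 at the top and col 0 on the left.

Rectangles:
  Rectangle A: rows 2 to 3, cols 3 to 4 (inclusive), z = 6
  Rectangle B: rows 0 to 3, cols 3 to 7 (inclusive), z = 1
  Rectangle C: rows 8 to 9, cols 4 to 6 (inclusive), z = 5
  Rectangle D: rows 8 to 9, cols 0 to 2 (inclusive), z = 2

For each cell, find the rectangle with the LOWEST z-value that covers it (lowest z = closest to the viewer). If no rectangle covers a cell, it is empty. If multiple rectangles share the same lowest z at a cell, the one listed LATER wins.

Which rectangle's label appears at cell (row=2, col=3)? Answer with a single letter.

Check cell (2,3):
  A: rows 2-3 cols 3-4 z=6 -> covers; best now A (z=6)
  B: rows 0-3 cols 3-7 z=1 -> covers; best now B (z=1)
  C: rows 8-9 cols 4-6 -> outside (row miss)
  D: rows 8-9 cols 0-2 -> outside (row miss)
Winner: B at z=1

Answer: B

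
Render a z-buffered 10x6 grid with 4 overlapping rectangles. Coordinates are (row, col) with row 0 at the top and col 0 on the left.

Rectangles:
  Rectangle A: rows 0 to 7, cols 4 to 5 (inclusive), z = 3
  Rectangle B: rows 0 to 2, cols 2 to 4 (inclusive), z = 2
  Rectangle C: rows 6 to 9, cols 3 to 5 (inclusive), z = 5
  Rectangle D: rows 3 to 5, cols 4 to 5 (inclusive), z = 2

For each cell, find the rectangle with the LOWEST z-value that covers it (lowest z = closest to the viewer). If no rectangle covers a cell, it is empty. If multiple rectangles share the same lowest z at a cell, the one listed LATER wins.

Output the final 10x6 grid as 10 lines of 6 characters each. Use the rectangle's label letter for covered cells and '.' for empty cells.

..BBBA
..BBBA
..BBBA
....DD
....DD
....DD
...CAA
...CAA
...CCC
...CCC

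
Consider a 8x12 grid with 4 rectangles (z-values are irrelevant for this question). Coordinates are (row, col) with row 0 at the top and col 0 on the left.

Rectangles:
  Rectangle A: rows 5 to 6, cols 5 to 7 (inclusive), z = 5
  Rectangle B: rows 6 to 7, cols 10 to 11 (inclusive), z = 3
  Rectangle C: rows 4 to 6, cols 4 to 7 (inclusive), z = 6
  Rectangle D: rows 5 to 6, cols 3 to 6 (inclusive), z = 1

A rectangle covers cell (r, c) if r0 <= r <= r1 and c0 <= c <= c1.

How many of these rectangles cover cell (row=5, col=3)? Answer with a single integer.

Check cell (5,3):
  A: rows 5-6 cols 5-7 -> outside (col miss)
  B: rows 6-7 cols 10-11 -> outside (row miss)
  C: rows 4-6 cols 4-7 -> outside (col miss)
  D: rows 5-6 cols 3-6 -> covers
Count covering = 1

Answer: 1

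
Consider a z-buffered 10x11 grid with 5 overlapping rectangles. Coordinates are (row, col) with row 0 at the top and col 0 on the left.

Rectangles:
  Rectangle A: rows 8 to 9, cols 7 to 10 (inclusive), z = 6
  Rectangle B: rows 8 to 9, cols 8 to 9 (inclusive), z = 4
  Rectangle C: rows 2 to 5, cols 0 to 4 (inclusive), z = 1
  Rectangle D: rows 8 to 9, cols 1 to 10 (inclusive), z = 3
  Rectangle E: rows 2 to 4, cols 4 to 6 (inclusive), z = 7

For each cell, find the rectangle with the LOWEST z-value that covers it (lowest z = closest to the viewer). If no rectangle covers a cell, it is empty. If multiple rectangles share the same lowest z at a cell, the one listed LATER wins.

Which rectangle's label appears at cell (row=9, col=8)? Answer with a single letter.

Answer: D

Derivation:
Check cell (9,8):
  A: rows 8-9 cols 7-10 z=6 -> covers; best now A (z=6)
  B: rows 8-9 cols 8-9 z=4 -> covers; best now B (z=4)
  C: rows 2-5 cols 0-4 -> outside (row miss)
  D: rows 8-9 cols 1-10 z=3 -> covers; best now D (z=3)
  E: rows 2-4 cols 4-6 -> outside (row miss)
Winner: D at z=3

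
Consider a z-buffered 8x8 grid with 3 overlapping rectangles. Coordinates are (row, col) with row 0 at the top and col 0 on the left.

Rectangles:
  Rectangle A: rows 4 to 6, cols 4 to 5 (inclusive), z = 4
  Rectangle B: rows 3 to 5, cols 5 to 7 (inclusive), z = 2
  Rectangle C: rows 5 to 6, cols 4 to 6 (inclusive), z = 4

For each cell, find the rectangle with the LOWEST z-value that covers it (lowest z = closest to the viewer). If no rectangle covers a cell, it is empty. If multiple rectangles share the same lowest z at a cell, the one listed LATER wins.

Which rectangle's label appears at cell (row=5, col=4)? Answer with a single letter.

Check cell (5,4):
  A: rows 4-6 cols 4-5 z=4 -> covers; best now A (z=4)
  B: rows 3-5 cols 5-7 -> outside (col miss)
  C: rows 5-6 cols 4-6 z=4 -> covers; best now C (z=4)
Winner: C at z=4

Answer: C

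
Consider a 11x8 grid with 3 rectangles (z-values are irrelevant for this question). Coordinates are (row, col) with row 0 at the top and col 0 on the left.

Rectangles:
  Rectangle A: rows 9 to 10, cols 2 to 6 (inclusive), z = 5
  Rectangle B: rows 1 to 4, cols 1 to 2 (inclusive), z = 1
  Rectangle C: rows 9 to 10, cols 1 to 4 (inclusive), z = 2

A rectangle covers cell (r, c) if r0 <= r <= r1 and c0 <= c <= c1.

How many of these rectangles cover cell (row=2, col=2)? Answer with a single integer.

Check cell (2,2):
  A: rows 9-10 cols 2-6 -> outside (row miss)
  B: rows 1-4 cols 1-2 -> covers
  C: rows 9-10 cols 1-4 -> outside (row miss)
Count covering = 1

Answer: 1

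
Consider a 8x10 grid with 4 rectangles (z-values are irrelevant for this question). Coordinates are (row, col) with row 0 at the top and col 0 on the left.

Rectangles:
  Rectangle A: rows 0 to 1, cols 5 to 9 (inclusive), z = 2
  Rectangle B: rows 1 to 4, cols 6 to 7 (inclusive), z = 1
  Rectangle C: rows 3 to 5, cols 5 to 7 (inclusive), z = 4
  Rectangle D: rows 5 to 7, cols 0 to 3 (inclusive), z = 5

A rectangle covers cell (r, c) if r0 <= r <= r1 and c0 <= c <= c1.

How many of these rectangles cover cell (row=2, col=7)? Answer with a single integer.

Answer: 1

Derivation:
Check cell (2,7):
  A: rows 0-1 cols 5-9 -> outside (row miss)
  B: rows 1-4 cols 6-7 -> covers
  C: rows 3-5 cols 5-7 -> outside (row miss)
  D: rows 5-7 cols 0-3 -> outside (row miss)
Count covering = 1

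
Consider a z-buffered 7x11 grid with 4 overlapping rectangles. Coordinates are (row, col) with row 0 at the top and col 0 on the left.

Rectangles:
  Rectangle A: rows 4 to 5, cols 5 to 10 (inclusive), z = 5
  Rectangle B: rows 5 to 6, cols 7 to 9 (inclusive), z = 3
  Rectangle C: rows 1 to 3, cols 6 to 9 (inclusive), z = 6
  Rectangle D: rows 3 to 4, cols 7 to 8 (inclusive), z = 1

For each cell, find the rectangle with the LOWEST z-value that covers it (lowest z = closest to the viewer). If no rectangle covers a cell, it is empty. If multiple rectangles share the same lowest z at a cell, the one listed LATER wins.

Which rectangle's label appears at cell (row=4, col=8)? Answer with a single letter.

Check cell (4,8):
  A: rows 4-5 cols 5-10 z=5 -> covers; best now A (z=5)
  B: rows 5-6 cols 7-9 -> outside (row miss)
  C: rows 1-3 cols 6-9 -> outside (row miss)
  D: rows 3-4 cols 7-8 z=1 -> covers; best now D (z=1)
Winner: D at z=1

Answer: D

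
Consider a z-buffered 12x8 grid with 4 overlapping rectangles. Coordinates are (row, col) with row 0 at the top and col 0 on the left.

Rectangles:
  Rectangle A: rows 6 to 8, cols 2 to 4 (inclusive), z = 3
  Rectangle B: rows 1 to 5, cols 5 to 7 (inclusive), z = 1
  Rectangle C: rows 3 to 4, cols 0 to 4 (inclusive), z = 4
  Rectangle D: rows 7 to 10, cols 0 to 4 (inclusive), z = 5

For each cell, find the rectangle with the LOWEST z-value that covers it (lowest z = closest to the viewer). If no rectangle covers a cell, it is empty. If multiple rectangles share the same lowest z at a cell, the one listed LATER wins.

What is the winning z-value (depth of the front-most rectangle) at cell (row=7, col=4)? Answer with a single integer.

Check cell (7,4):
  A: rows 6-8 cols 2-4 z=3 -> covers; best now A (z=3)
  B: rows 1-5 cols 5-7 -> outside (row miss)
  C: rows 3-4 cols 0-4 -> outside (row miss)
  D: rows 7-10 cols 0-4 z=5 -> covers; best now A (z=3)
Winner: A at z=3

Answer: 3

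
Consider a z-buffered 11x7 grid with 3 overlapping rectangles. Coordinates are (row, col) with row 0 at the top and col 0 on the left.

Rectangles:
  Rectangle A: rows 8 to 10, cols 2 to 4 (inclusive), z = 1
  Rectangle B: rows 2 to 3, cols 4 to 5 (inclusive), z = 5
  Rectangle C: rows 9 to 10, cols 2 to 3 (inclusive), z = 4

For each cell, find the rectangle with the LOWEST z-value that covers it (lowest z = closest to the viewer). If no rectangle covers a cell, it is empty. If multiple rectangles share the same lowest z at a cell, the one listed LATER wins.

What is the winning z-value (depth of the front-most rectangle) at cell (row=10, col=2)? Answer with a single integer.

Answer: 1

Derivation:
Check cell (10,2):
  A: rows 8-10 cols 2-4 z=1 -> covers; best now A (z=1)
  B: rows 2-3 cols 4-5 -> outside (row miss)
  C: rows 9-10 cols 2-3 z=4 -> covers; best now A (z=1)
Winner: A at z=1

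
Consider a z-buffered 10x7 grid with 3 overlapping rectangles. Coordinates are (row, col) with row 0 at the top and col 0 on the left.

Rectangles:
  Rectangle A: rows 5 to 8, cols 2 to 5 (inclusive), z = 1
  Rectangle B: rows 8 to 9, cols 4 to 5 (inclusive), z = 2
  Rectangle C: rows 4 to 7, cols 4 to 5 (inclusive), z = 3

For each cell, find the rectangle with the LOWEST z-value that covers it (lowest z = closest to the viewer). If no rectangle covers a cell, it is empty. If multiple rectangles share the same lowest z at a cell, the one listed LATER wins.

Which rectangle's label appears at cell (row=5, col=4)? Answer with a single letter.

Check cell (5,4):
  A: rows 5-8 cols 2-5 z=1 -> covers; best now A (z=1)
  B: rows 8-9 cols 4-5 -> outside (row miss)
  C: rows 4-7 cols 4-5 z=3 -> covers; best now A (z=1)
Winner: A at z=1

Answer: A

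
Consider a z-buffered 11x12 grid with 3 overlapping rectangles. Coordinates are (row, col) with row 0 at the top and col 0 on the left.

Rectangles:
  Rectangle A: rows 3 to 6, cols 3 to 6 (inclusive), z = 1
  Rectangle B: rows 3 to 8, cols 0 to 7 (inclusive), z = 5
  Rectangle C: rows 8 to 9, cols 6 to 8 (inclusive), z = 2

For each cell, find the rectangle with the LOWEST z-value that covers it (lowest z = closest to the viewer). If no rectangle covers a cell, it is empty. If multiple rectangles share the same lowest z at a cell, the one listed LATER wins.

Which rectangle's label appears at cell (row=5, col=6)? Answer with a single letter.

Check cell (5,6):
  A: rows 3-6 cols 3-6 z=1 -> covers; best now A (z=1)
  B: rows 3-8 cols 0-7 z=5 -> covers; best now A (z=1)
  C: rows 8-9 cols 6-8 -> outside (row miss)
Winner: A at z=1

Answer: A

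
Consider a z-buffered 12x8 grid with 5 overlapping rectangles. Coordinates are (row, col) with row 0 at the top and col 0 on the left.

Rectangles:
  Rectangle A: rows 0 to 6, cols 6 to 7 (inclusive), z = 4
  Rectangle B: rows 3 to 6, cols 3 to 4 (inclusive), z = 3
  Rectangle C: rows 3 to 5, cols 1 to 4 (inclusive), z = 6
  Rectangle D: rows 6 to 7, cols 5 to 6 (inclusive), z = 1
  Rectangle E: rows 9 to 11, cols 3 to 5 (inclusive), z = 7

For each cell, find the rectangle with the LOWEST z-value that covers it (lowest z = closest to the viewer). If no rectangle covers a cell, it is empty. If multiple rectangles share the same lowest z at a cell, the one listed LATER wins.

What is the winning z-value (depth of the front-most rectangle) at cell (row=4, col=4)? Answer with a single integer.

Check cell (4,4):
  A: rows 0-6 cols 6-7 -> outside (col miss)
  B: rows 3-6 cols 3-4 z=3 -> covers; best now B (z=3)
  C: rows 3-5 cols 1-4 z=6 -> covers; best now B (z=3)
  D: rows 6-7 cols 5-6 -> outside (row miss)
  E: rows 9-11 cols 3-5 -> outside (row miss)
Winner: B at z=3

Answer: 3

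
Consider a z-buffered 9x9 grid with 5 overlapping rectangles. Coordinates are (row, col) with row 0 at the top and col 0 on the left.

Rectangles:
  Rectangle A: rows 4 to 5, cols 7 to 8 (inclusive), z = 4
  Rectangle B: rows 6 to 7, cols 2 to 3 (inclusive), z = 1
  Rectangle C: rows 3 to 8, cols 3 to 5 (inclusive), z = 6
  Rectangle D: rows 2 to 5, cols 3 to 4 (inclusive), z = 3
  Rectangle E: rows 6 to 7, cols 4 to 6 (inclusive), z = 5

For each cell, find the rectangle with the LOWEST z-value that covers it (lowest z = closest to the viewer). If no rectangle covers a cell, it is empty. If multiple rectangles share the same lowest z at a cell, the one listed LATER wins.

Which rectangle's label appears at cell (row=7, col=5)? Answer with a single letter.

Answer: E

Derivation:
Check cell (7,5):
  A: rows 4-5 cols 7-8 -> outside (row miss)
  B: rows 6-7 cols 2-3 -> outside (col miss)
  C: rows 3-8 cols 3-5 z=6 -> covers; best now C (z=6)
  D: rows 2-5 cols 3-4 -> outside (row miss)
  E: rows 6-7 cols 4-6 z=5 -> covers; best now E (z=5)
Winner: E at z=5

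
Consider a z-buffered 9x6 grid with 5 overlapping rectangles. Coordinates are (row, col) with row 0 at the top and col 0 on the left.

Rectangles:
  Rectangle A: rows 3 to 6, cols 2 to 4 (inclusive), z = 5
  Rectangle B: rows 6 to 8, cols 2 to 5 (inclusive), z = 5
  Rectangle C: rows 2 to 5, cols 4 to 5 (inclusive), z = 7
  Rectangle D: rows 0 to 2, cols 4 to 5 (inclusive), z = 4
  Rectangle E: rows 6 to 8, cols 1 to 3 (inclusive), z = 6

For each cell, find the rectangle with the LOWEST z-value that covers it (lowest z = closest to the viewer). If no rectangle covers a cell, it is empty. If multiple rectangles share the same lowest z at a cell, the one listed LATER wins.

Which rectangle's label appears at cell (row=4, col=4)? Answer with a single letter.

Check cell (4,4):
  A: rows 3-6 cols 2-4 z=5 -> covers; best now A (z=5)
  B: rows 6-8 cols 2-5 -> outside (row miss)
  C: rows 2-5 cols 4-5 z=7 -> covers; best now A (z=5)
  D: rows 0-2 cols 4-5 -> outside (row miss)
  E: rows 6-8 cols 1-3 -> outside (row miss)
Winner: A at z=5

Answer: A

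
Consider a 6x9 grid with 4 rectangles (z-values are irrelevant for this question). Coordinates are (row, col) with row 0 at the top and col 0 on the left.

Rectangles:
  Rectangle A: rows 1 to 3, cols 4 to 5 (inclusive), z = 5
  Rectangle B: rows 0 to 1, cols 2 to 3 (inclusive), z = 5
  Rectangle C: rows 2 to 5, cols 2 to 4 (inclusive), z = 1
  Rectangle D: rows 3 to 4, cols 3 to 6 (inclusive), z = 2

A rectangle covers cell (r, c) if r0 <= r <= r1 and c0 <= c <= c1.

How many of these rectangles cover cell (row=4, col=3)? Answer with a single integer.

Answer: 2

Derivation:
Check cell (4,3):
  A: rows 1-3 cols 4-5 -> outside (row miss)
  B: rows 0-1 cols 2-3 -> outside (row miss)
  C: rows 2-5 cols 2-4 -> covers
  D: rows 3-4 cols 3-6 -> covers
Count covering = 2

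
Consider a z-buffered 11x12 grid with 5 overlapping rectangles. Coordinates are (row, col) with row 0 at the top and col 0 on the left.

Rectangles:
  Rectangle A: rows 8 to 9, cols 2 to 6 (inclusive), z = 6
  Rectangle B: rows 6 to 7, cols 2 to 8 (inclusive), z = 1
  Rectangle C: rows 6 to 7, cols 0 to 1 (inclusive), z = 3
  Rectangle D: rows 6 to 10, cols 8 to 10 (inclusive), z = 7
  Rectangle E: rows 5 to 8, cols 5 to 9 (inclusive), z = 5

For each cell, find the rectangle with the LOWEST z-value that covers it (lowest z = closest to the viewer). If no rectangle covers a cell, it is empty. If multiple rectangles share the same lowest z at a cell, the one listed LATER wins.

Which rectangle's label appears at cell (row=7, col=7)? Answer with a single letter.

Check cell (7,7):
  A: rows 8-9 cols 2-6 -> outside (row miss)
  B: rows 6-7 cols 2-8 z=1 -> covers; best now B (z=1)
  C: rows 6-7 cols 0-1 -> outside (col miss)
  D: rows 6-10 cols 8-10 -> outside (col miss)
  E: rows 5-8 cols 5-9 z=5 -> covers; best now B (z=1)
Winner: B at z=1

Answer: B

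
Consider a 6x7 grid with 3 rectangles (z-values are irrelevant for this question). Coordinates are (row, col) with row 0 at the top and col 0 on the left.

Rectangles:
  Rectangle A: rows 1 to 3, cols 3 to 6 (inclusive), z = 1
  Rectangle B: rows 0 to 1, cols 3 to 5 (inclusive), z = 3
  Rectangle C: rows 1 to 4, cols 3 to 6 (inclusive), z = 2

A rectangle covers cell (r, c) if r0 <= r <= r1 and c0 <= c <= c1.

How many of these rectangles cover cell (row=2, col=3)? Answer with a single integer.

Check cell (2,3):
  A: rows 1-3 cols 3-6 -> covers
  B: rows 0-1 cols 3-5 -> outside (row miss)
  C: rows 1-4 cols 3-6 -> covers
Count covering = 2

Answer: 2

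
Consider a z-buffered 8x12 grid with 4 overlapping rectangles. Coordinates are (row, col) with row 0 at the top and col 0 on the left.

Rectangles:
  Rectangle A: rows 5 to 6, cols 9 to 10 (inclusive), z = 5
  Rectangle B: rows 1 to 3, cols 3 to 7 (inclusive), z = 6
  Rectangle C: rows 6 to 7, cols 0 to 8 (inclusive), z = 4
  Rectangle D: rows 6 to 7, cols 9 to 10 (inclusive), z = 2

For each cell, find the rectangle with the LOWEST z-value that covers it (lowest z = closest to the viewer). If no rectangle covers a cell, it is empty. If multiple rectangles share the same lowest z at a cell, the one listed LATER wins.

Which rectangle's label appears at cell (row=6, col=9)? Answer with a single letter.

Check cell (6,9):
  A: rows 5-6 cols 9-10 z=5 -> covers; best now A (z=5)
  B: rows 1-3 cols 3-7 -> outside (row miss)
  C: rows 6-7 cols 0-8 -> outside (col miss)
  D: rows 6-7 cols 9-10 z=2 -> covers; best now D (z=2)
Winner: D at z=2

Answer: D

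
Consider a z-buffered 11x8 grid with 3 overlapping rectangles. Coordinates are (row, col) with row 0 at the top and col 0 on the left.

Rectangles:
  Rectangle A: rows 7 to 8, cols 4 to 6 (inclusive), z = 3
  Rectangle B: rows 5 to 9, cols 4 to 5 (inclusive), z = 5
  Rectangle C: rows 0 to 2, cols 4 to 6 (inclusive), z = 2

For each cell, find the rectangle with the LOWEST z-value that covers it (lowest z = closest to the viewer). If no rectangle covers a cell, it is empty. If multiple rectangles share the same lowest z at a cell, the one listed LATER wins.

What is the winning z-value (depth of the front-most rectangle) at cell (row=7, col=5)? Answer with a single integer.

Check cell (7,5):
  A: rows 7-8 cols 4-6 z=3 -> covers; best now A (z=3)
  B: rows 5-9 cols 4-5 z=5 -> covers; best now A (z=3)
  C: rows 0-2 cols 4-6 -> outside (row miss)
Winner: A at z=3

Answer: 3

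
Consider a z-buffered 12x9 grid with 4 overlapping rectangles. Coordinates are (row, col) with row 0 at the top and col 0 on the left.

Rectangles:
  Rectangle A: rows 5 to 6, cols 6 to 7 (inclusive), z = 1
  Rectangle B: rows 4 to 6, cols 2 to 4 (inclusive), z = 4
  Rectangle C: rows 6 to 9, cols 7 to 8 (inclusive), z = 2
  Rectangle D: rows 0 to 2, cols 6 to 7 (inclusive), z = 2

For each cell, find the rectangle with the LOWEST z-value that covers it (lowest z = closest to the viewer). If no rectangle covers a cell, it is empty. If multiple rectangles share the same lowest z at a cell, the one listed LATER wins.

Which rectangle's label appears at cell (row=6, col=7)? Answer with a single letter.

Check cell (6,7):
  A: rows 5-6 cols 6-7 z=1 -> covers; best now A (z=1)
  B: rows 4-6 cols 2-4 -> outside (col miss)
  C: rows 6-9 cols 7-8 z=2 -> covers; best now A (z=1)
  D: rows 0-2 cols 6-7 -> outside (row miss)
Winner: A at z=1

Answer: A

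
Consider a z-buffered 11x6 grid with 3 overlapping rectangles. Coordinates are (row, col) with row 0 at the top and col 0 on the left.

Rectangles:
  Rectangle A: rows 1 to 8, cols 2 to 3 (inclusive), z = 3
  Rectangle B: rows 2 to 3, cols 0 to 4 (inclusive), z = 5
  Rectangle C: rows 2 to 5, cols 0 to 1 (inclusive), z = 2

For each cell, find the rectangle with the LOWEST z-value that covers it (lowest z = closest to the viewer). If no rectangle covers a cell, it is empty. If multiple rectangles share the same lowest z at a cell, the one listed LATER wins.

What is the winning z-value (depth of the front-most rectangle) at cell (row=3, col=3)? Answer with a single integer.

Answer: 3

Derivation:
Check cell (3,3):
  A: rows 1-8 cols 2-3 z=3 -> covers; best now A (z=3)
  B: rows 2-3 cols 0-4 z=5 -> covers; best now A (z=3)
  C: rows 2-5 cols 0-1 -> outside (col miss)
Winner: A at z=3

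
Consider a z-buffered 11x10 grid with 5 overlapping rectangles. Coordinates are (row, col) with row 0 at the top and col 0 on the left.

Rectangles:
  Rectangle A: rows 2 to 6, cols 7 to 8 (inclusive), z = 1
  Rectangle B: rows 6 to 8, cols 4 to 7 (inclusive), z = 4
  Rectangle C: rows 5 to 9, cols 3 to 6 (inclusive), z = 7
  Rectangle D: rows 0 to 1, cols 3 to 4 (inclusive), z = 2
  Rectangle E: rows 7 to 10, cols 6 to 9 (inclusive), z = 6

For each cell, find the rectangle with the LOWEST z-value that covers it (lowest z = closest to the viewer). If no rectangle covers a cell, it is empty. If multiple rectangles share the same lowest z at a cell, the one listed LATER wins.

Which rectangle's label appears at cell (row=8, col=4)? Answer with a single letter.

Answer: B

Derivation:
Check cell (8,4):
  A: rows 2-6 cols 7-8 -> outside (row miss)
  B: rows 6-8 cols 4-7 z=4 -> covers; best now B (z=4)
  C: rows 5-9 cols 3-6 z=7 -> covers; best now B (z=4)
  D: rows 0-1 cols 3-4 -> outside (row miss)
  E: rows 7-10 cols 6-9 -> outside (col miss)
Winner: B at z=4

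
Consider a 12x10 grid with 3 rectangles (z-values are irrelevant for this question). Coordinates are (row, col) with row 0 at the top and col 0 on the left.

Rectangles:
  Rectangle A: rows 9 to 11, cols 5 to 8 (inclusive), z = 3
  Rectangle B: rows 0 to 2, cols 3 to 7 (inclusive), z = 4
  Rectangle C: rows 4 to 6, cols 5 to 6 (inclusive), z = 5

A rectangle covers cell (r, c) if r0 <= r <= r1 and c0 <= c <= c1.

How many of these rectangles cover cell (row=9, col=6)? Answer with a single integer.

Answer: 1

Derivation:
Check cell (9,6):
  A: rows 9-11 cols 5-8 -> covers
  B: rows 0-2 cols 3-7 -> outside (row miss)
  C: rows 4-6 cols 5-6 -> outside (row miss)
Count covering = 1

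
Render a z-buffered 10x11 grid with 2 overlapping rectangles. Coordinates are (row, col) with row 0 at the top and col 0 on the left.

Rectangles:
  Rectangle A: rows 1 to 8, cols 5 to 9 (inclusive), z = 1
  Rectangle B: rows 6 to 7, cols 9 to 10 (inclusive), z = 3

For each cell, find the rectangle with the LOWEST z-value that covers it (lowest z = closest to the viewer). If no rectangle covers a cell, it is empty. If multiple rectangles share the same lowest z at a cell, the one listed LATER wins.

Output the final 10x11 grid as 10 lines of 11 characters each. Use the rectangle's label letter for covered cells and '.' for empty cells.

...........
.....AAAAA.
.....AAAAA.
.....AAAAA.
.....AAAAA.
.....AAAAA.
.....AAAAAB
.....AAAAAB
.....AAAAA.
...........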